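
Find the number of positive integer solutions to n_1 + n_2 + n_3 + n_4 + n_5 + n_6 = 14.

Substitute n'_i = n_i - 1 (so n'_i >= 0). Then sum n'_i = 14 - 6 = 8.
Stars and bars: C(8+6-1, 6-1) = C(13,5).

Final answer: C(13,5) = 1287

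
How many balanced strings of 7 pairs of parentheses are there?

This is a standard Catalan-number count: the answer is C_n. Here n = 7 (pairs).
C_n = C(2n,n) - C(2n,n+1), so C_{7} = C(14,7) - C(14,8) = 3432 - 3003.

Final answer: C_{7} = 429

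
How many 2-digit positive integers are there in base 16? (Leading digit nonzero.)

These are the integers in [16^1, 16^2), so the count is 16^2 - 16^1 = 15 x 16^1.

Final answer: 240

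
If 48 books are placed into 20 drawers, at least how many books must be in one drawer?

By the pigeonhole principle: ceiling(48/20).

Final answer: 3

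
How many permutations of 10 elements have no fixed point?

D(n) = (n-1)(D(n-1) + D(n-2)), D(0)=1, D(1)=0.
D(2) = 1 x (0 + 1) = 1
D(3) = 2 x (1 + 0) = 2
D(4) = 3 x (2 + 1) = 9
D(5) = 4 x (9 + 2) = 44
D(6) = 5 x (44 + 9) = 265
D(7) = 6 x (265 + 44) = 1854
D(8) = 7 x (1854 + 265) = 14833
D(9) = 8 x (14833 + 1854) = 133496
D(10) = 9 x (D(9) + D(8)) = 9 x (133496 + 14833)

Final answer: D(10) = 1334961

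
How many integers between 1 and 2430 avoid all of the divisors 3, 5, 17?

|div by 3|=810, |div by 5|=486, |div by 17|=142.
|div by 3&5|=162, |div by 3&17|=47, |div by 5&17|=28, |div by all|=9.
By inclusion-exclusion, divisible by at least one: 810+486+142-162-47-28+9 = 1210.
Not divisible by any: 2430 - 1210.

Final answer: 1220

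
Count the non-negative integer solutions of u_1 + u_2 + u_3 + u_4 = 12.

Stars and bars with 12 stars and 3 bars:
C(12+4-1, 4-1) = C(15,3).

Final answer: C(15,3) = 455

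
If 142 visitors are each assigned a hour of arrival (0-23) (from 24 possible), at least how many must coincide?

There are 24 possible values for hour of arrival (0-23). With 142 visitors and 24 categories, by pigeonhole: ceiling(142/24).

Final answer: 6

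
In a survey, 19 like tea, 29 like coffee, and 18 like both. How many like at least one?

|A union B| = |A| + |B| - |A intersect B| = 19 + 29 - 18.

Final answer: 30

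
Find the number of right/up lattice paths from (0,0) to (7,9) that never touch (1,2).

Total paths to (7,9): C(16,9) = 11440.
Paths through (1,2): C(3,2) x C(13,7) = 5148.
Avoiding (1,2): 11440 - 5148.

Final answer: 6292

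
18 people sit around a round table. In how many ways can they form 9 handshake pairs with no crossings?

This is a standard Catalan-number count: the answer is C_n. Here n = 18/2 = 9.
Using C_0 = 1 and C_(k+1) = C_k x 2(2k+1)/(k+2), build up term by term: C_1=1, C_2=2, C_3=5, C_4=14, C_5=42, C_6=132, C_7=429, C_8=1430, C_9=4862.

Final answer: C_{9} = 4862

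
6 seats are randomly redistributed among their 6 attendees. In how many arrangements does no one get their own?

D(n) = (n-1)(D(n-1) + D(n-2)), D(0)=1, D(1)=0.
D(2) = 1 x (0 + 1) = 1
D(3) = 2 x (1 + 0) = 2
D(4) = 3 x (2 + 1) = 9
D(5) = 4 x (9 + 2) = 44
D(6) = 5 x (D(5) + D(4)) = 5 x (44 + 9)

Final answer: D(6) = 265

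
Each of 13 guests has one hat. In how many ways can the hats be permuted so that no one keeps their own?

Use the recurrence D(n) = (n-1)(D(n-1) + D(n-2)) with D(0)=1, D(1)=0.
D(2) = 1 x (0 + 1) = 1
D(3) = 2 x (1 + 0) = 2
D(4) = 3 x (2 + 1) = 9
D(5) = 4 x (9 + 2) = 44
D(6) = 5 x (44 + 9) = 265
D(7) = 6 x (265 + 44) = 1854
D(8) = 7 x (1854 + 265) = 14833
D(9) = 8 x (14833 + 1854) = 133496
D(10) = 9 x (133496 + 14833) = 1334961
D(11) = 10 x (1334961 + 133496) = 14684570
D(12) = 11 x (14684570 + 1334961) = 176214841
D(13) = 12 x (D(12) + D(11)) = 12 x (176214841 + 14684570)

Final answer: D(13) = 2290792932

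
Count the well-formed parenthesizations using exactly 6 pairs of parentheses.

This is a standard Catalan-number count: the answer is C_n. Here n = 6 (pairs).
C_n = C(2n,n) - C(2n,n+1), so C_{6} = C(12,6) - C(12,7) = 924 - 792.

Final answer: C_{6} = 132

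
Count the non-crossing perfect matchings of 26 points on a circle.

The structures are counted by the Catalan number C_n. Here n = 26/2 = 13.
Using C_0 = 1 and C_(k+1) = C_k x 2(2k+1)/(k+2), build up term by term: C_1=1, C_2=2, C_3=5, C_4=14, C_5=42, C_6=132, C_7=429, C_8=1430, C_9=4862, C_10=16796, C_11=58786, C_12=208012, C_13=742900.

Final answer: C_{13} = 742900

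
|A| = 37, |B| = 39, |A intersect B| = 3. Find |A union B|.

|A union B| = |A| + |B| - |A intersect B| = 37 + 39 - 3.

Final answer: 73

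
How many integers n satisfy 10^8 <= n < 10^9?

First digit: 9 choices (1-9). Each of the remaining 8 digits: 10 choices.
Total: 9 x 10^8.

Final answer: 900000000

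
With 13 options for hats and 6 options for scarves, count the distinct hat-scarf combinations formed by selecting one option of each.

By the multiplication principle: 13 x 6.

Final answer: 78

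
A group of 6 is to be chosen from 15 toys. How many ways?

C(15,6) = 15!/(6! x (15-6)!).

Final answer: C(15,6) = 5005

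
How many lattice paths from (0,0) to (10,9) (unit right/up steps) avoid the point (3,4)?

Total paths to (10,9): C(19,9) = 92378.
Paths through (3,4): C(7,4) x C(12,5) = 27720.
Avoiding (3,4): 92378 - 27720.

Final answer: 64658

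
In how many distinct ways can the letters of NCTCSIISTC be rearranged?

Letters (C:3, I:2, N:1, S:2, T:2). Total letters: 10.
Permutations = 10!/(3! x 2! x 2! x 2!).

Final answer: 75600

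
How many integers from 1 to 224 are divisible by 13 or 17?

Multiples of 13: 17. Multiples of 17: 13. Of both (lcm=221): 1.
By inclusion-exclusion: 17 + 13 - 1.

Final answer: 29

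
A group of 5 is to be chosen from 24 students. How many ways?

C(24,5) = 24!/(5! x (24-5)!).

Final answer: C(24,5) = 42504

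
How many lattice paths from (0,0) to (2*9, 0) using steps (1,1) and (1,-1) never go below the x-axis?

Total monotonic paths to (9,9): C(18,9) = 48620.
Paths that cross above y=x (reflection bijection): C(18,10) = 43758.
Valid Dyck paths: 48620 - 43758.
(This is the Catalan number C_{9}.)

Final answer: C_{9} = 4862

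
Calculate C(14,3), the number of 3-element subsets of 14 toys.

C(14,3) = 14!/(3! x (14-3)!).

Final answer: C(14,3) = 364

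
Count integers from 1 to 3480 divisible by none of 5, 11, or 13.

|div by 5|=696, |div by 11|=316, |div by 13|=267.
|div by 5&11|=63, |div by 5&13|=53, |div by 11&13|=24, |div by all|=4.
By inclusion-exclusion, divisible by at least one: 696+316+267-63-53-24+4 = 1143.
Not divisible by any: 3480 - 1143.

Final answer: 2337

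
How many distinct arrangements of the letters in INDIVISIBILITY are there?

Letters (B:1, D:1, I:6, L:1, N:1, S:1, T:1, V:1, Y:1). Total letters: 14.
Permutations = 14!/(6!).

Final answer: 121080960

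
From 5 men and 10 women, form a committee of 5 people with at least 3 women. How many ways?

Sum over valid woman counts:
C(10,3)C(5,2) = 1200
C(10,4)C(5,1) = 1050
C(10,5)C(5,0) = 252
Total: 1200 + 1050 + 252.

Final answer: 2502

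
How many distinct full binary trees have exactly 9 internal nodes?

The structures are counted by the Catalan number C_n. Here n = 9.
Using C_0 = 1 and C_(k+1) = C_k x 2(2k+1)/(k+2), build up term by term: C_1=1, C_2=2, C_3=5, C_4=14, C_5=42, C_6=132, C_7=429, C_8=1430, C_9=4862.

Final answer: C_{9} = 4862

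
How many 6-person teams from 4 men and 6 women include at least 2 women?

Sum over valid woman counts:
C(6,2)C(4,4) = 15
C(6,3)C(4,3) = 80
C(6,4)C(4,2) = 90
C(6,5)C(4,1) = 24
C(6,6)C(4,0) = 1
Total: 15 + 80 + 90 + 24 + 1.

Final answer: 210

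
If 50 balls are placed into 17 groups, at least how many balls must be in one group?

By the pigeonhole principle: ceiling(50/17).

Final answer: 3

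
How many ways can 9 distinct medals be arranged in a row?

The number of ways to arrange 9 distinct objects is 9!.

Final answer: 9! = 362880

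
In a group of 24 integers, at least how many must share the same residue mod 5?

There are 5 possible values for residue mod 5. With 24 integers and 5 categories, by pigeonhole: ceiling(24/5).

Final answer: 5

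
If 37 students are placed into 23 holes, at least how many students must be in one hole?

By the pigeonhole principle: ceiling(37/23).

Final answer: 2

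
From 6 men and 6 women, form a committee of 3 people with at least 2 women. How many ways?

Sum over valid woman counts:
C(6,2)C(6,1) = 90
C(6,3)C(6,0) = 20
Total: 90 + 20.

Final answer: 110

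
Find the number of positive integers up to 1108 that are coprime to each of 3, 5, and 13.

|div by 3|=369, |div by 5|=221, |div by 13|=85.
|div by 3&5|=73, |div by 3&13|=28, |div by 5&13|=17, |div by all|=5.
By inclusion-exclusion, divisible by at least one: 369+221+85-73-28-17+5 = 562.
Not divisible by any: 1108 - 562.

Final answer: 546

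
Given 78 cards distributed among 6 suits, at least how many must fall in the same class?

By pigeonhole with 78 objects and 6 categories: ceiling(78/6).

Final answer: 13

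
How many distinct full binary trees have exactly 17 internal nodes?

The structures are counted by the Catalan number C_n. Here n = 17.
C_n = C(2n,n)/(n+1), so C_{17} = C(34,17)/18 = 2333606220/18.

Final answer: C_{17} = 129644790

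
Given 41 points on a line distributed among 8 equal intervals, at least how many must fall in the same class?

By pigeonhole with 41 objects and 8 categories: ceiling(41/8).

Final answer: 6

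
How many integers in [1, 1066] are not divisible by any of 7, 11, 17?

|div by 7|=152, |div by 11|=96, |div by 17|=62.
|div by 7&11|=13, |div by 7&17|=8, |div by 11&17|=5, |div by all|=0.
By inclusion-exclusion, divisible by at least one: 152+96+62-13-8-5+0 = 284.
Not divisible by any: 1066 - 284.

Final answer: 782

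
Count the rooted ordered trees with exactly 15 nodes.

This is a standard Catalan-number count: the answer is C_n. Here n = 15 - 1 = 14.
C_n = (2n)!/(n!(n+1)!), so C_{14} = 28!/(14! x 15!) = C(28,14)/15 = 40116600/15.

Final answer: C_{14} = 2674440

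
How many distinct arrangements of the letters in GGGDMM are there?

Letters (D:1, G:3, M:2). Total letters: 6.
Permutations = 6!/(3! x 2!).

Final answer: 60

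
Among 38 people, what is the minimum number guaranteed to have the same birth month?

There are 12 possible values for birth month. With 38 people and 12 categories, by pigeonhole: ceiling(38/12).

Final answer: 4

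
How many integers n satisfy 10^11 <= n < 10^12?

First digit: 9 choices (1-9). Each of the remaining 11 digits: 10 choices.
Total: 9 x 10^11.

Final answer: 900000000000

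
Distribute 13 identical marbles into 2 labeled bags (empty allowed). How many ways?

Stars and bars: C(n+k-1, k-1) = C(14,1).

Final answer: C(14,1) = 14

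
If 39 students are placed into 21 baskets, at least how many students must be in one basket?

By the pigeonhole principle: ceiling(39/21).

Final answer: 2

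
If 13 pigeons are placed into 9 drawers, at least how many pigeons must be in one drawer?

By the pigeonhole principle: ceiling(13/9).

Final answer: 2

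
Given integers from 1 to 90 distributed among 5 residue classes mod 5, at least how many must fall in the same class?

By pigeonhole with 90 objects and 5 categories: ceiling(90/5).

Final answer: 18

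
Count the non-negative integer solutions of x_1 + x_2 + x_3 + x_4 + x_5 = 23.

Stars and bars with 23 stars and 4 bars:
C(23+5-1, 5-1) = C(27,4).

Final answer: C(27,4) = 17550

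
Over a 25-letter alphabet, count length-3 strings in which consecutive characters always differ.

First character: 25 choices. Each subsequent: 24 choices (must differ from the previous one).
Total: 25 x 24^2.

Final answer: 25 x 24^{2} = 14400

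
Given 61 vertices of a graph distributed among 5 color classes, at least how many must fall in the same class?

By pigeonhole with 61 objects and 5 categories: ceiling(61/5).

Final answer: 13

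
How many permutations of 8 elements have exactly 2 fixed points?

Choose which 2 elements are fixed: C(8,2) = 28.
Derange the remaining 6 using D(j) = (j-1)(D(j-1) + D(j-2)), D(0)=1, D(1)=0: D(2)=1, D(3)=2, D(4)=9, D(5)=44, D(6)=265.
Total: 28 x 265.

Final answer: C(8,2) D(6) = 7420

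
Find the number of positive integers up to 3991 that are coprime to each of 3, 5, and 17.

|div by 3|=1330, |div by 5|=798, |div by 17|=234.
|div by 3&5|=266, |div by 3&17|=78, |div by 5&17|=46, |div by all|=15.
By inclusion-exclusion, divisible by at least one: 1330+798+234-266-78-46+15 = 1987.
Not divisible by any: 3991 - 1987.

Final answer: 2004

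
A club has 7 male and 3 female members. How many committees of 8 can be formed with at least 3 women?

Sum over valid woman counts:
C(3,3)C(7,5).

Final answer: 21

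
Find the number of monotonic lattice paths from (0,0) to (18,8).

Each path has 18 right steps and 8 up steps in some order (26 steps total).
Choose which 8 of the 26 steps are up: C(26,8).

Final answer: C(26,8) = 1562275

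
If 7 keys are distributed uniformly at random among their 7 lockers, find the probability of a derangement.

Use the recurrence D(n) = (n-1)(D(n-1) + D(n-2)) with D(0)=1, D(1)=0.
Building up: D(2)=1, D(3)=2, D(4)=9, D(5)=44, D(6)=265, D(7)=1854.
Total arrangements: 7! = 5040.
Probability = D(7)/7! = 103/280.

Final answer: D(7)/7! = 1854/5040 = 0.367857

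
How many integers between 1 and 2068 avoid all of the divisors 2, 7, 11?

|div by 2|=1034, |div by 7|=295, |div by 11|=188.
|div by 2&7|=147, |div by 2&11|=94, |div by 7&11|=26, |div by all|=13.
By inclusion-exclusion, divisible by at least one: 1034+295+188-147-94-26+13 = 1263.
Not divisible by any: 2068 - 1263.

Final answer: 805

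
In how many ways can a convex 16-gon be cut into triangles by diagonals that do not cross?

The structures are counted by the Catalan number C_n. Here n = 16 - 2 = 14.
C_n = C(2n,n)/(n+1), so C_{14} = C(28,14)/15 = 40116600/15.

Final answer: C_{14} = 2674440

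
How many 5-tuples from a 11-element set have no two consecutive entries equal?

First character: 11 choices. Each subsequent: 10 choices (must differ from the previous one).
Total: 11 x 10^4.

Final answer: 11 x 10^{4} = 110000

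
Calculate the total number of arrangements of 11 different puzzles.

The number of ways to arrange 11 distinct objects is 11!.

Final answer: 11! = 39916800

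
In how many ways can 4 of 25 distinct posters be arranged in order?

P(25,4) = 25!/(25-4)! = 25!/21!.

Final answer: P(25,4) = 303600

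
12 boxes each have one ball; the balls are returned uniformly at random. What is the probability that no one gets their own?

D(n) = (n-1)(D(n-1) + D(n-2)), D(0)=1, D(1)=0.
Building up: D(2)=1, D(3)=2, D(4)=9, D(5)=44, D(6)=265, D(7)=1854, D(8)=14833, D(9)=133496, D(10)=1334961, D(11)=14684570, D(12)=176214841.
Total arrangements: 12! = 479001600.
Probability = D(12)/12! = 16019531/43545600.

Final answer: D(12)/12! = 176214841/479001600 = 0.367879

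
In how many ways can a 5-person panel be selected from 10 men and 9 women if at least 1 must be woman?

Sum over valid woman counts:
C(9,1)C(10,4) = 1890
C(9,2)C(10,3) = 4320
C(9,3)C(10,2) = 3780
C(9,4)C(10,1) = 1260
C(9,5)C(10,0) = 126
Total: 1890 + 4320 + 3780 + 1260 + 126.

Final answer: 11376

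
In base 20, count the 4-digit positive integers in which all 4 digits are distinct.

The leading digit has 19 choices (anything but zero); the next has 19 (anything but the first), then 18, and so on, one fewer each time.
Total: 19 x 19 x 18 x 17.

Final answer: 110466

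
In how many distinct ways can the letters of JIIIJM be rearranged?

Letters (I:3, J:2, M:1). Total letters: 6.
Permutations = 6!/(3! x 2!).

Final answer: 60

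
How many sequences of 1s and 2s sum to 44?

Let f(n) be the number of climbs. Removing the last move (1 or 2 steps) gives f(n) = f(n-1) + f(n-2); base cases f(1)=1, f(2)=2.
Building up term by term: f(1)=1, f(2)=2, f(3)=3, f(4)=5, f(5)=8, f(6)=13, f(7)=21, f(8)=34, f(9)=55, f(10)=89, f(11)=144, f(12)=233, f(13)=377, f(14)=610, f(15)=987, f(16)=1597, f(17)=2584, f(18)=4181, f(19)=6765, f(20)=10946, f(21)=17711, f(22)=28657, f(23)=46368, f(24)=75025, f(25)=121393, f(26)=196418, f(27)=317811, f(28)=514229, f(29)=832040, f(30)=1346269, f(31)=2178309, f(32)=3524578, f(33)=5702887, f(34)=9227465, f(35)=14930352, f(36)=24157817, f(37)=39088169, f(38)=63245986, f(39)=102334155, f(40)=165580141, f(41)=267914296, f(42)=433494437, f(43)=701408733, f(44)=1134903170.

Final answer: 1134903170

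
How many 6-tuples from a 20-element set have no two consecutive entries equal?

Let g(n) count such strings. g(1) = 20, and each valid string of length n-1 extends in 19 ways (any symbol but the last), so g(n) = 19 g(n-1).
Total: g(6) = 20 x 19^5.

Final answer: 20 x 19^{5} = 49521980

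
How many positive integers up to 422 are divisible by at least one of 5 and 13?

Multiples of 5: 84. Multiples of 13: 32. Of both (lcm=65): 6.
By inclusion-exclusion: 84 + 32 - 6.

Final answer: 110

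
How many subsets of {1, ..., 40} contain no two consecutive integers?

Condition on whether n belongs to the subset: if not, any valid subset of {1, ..., n-1} works (a(n-1)); if so, n-1 is excluded and the rest is a valid subset of {1, ..., n-2} (a(n-2)). Hence a(n) = a(n-1) + a(n-2), a(1)=2, a(2)=3.
Computing successive values: a(1)=2, a(2)=3, a(3)=5, a(4)=8, a(5)=13, a(6)=21, a(7)=34, a(8)=55, a(9)=89, a(10)=144, a(11)=233, a(12)=377, a(13)=610, a(14)=987, a(15)=1597, a(16)=2584, a(17)=4181, a(18)=6765, a(19)=10946, a(20)=17711, a(21)=28657, a(22)=46368, a(23)=75025, a(24)=121393, a(25)=196418, a(26)=317811, a(27)=514229, a(28)=832040, a(29)=1346269, a(30)=2178309, a(31)=3524578, a(32)=5702887, a(33)=9227465, a(34)=14930352, a(35)=24157817, a(36)=39088169, a(37)=63245986, a(38)=102334155, a(39)=165580141, a(40)=267914296.

Final answer: 267914296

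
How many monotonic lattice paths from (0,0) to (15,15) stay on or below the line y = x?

Total monotonic paths to (15,15): C(30,15) = 155117520.
Paths that cross above y=x (reflection bijection): C(30,16) = 145422675.
Valid Dyck paths: 155117520 - 145422675.
(Equivalently, C_{15} = C(30,15)/16 = 155117520/16.)

Final answer: C_{15} = 9694845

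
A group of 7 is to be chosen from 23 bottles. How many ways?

C(23,7) = 23!/(7! x (23-7)!).

Final answer: C(23,7) = 245157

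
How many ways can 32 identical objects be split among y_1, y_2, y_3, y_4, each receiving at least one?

Substitute y'_i = y_i - 1 (so y'_i >= 0). Then sum y'_i = 32 - 4 = 28.
Stars and bars: C(28+4-1, 4-1) = C(31,3).

Final answer: C(31,3) = 4495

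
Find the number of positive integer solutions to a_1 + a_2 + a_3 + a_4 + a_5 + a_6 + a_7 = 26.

Substitute a'_i = a_i - 1 (so a'_i >= 0). Then sum a'_i = 26 - 7 = 19.
Stars and bars: C(19+7-1, 7-1) = C(25,6).

Final answer: C(25,6) = 177100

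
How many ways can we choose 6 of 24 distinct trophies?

C(24,6) = 24!/(6! x (24-6)!).

Final answer: C(24,6) = 134596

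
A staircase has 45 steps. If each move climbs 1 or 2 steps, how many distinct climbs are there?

Condition on the final move: it is a 1-step (f(n-1) ways to get there) or a 2-step (f(n-2) ways), so f(n) = f(n-1) + f(n-2), with f(1)=1, f(2)=2.
Computing successive values: f(1)=1, f(2)=2, f(3)=3, f(4)=5, f(5)=8, f(6)=13, f(7)=21, f(8)=34, f(9)=55, f(10)=89, f(11)=144, f(12)=233, f(13)=377, f(14)=610, f(15)=987, f(16)=1597, f(17)=2584, f(18)=4181, f(19)=6765, f(20)=10946, f(21)=17711, f(22)=28657, f(23)=46368, f(24)=75025, f(25)=121393, f(26)=196418, f(27)=317811, f(28)=514229, f(29)=832040, f(30)=1346269, f(31)=2178309, f(32)=3524578, f(33)=5702887, f(34)=9227465, f(35)=14930352, f(36)=24157817, f(37)=39088169, f(38)=63245986, f(39)=102334155, f(40)=165580141, f(41)=267914296, f(42)=433494437, f(43)=701408733, f(44)=1134903170, f(45)=1836311903.

Final answer: 1836311903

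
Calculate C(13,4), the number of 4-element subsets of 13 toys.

C(13,4) = 13!/(4! x (13-4)!).

Final answer: C(13,4) = 715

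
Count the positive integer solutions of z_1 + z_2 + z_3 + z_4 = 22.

Substitute z'_i = z_i - 1 (so z'_i >= 0). Then sum z'_i = 22 - 4 = 18.
Stars and bars: C(18+4-1, 4-1) = C(21,3).

Final answer: C(21,3) = 1330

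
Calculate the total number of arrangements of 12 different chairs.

The number of ways to arrange 12 distinct objects is 12!.

Final answer: 12! = 479001600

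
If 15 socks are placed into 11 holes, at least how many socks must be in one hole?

By the pigeonhole principle: ceiling(15/11).

Final answer: 2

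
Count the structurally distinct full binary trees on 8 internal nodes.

The structures are counted by the Catalan number C_n. Here n = 8.
C_n = C(2n,n)/(n+1), so C_{8} = C(16,8)/9 = 12870/9.

Final answer: C_{8} = 1430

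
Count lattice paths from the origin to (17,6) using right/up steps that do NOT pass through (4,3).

Total paths to (17,6): C(23,6) = 100947.
Paths through (4,3): C(7,3) x C(16,3) = 19600.
Avoiding (4,3): 100947 - 19600.

Final answer: 81347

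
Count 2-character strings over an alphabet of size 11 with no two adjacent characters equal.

First character: 11 choices. Each subsequent: 10 choices (must differ from the previous one).
Total: 11 x 10^1.

Final answer: 11 x 10^{1} = 110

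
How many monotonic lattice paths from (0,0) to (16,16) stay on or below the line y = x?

Total monotonic paths to (16,16): C(32,16) = 601080390.
Reflecting each bad path at its first crossing gives a bijection with paths to (15,17): C(32,17) = 565722720.
Valid Dyck paths: 601080390 - 565722720.
(These counts are the Catalan numbers.)

Final answer: C_{16} = 35357670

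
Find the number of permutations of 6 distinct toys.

The number of ways to arrange 6 distinct objects is 6!.

Final answer: 6! = 720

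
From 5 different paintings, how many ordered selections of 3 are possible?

P(5,3) = 5!/(5-3)! = 5!/2!.

Final answer: P(5,3) = 60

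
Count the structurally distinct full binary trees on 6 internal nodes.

This is a standard Catalan-number count: the answer is C_n. Here n = 6.
C_n = C(2n,n)/(n+1), so C_{6} = C(12,6)/7 = 924/7.

Final answer: C_{6} = 132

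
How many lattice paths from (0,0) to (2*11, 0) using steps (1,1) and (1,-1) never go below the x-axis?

Total monotonic paths to (11,11): C(22,11) = 705432.
A path is bad iff it touches y = x + 1; reflecting its initial segment maps bad paths bijectively onto all paths to (10,12), of which there are C(22,12) = 646646.
Valid Dyck paths: 705432 - 646646.
(Check: C(22,11) - C(22,12) = C(22,11)/12, the Catalan number C_{11}.)

Final answer: C_{11} = 58786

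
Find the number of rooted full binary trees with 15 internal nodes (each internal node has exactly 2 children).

The structures are counted by the Catalan number C_n. Here n = 15.
C_n = C(2n,n) - C(2n,n+1), so C_{15} = C(30,15) - C(30,16) = 155117520 - 145422675.

Final answer: C_{15} = 9694845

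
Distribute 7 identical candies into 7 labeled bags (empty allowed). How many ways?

Stars and bars: C(n+k-1, k-1) = C(13,6).

Final answer: C(13,6) = 1716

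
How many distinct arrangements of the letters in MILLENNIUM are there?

Letters (E:1, I:2, L:2, M:2, N:2, U:1). Total letters: 10.
Permutations = 10!/(2! x 2! x 2! x 2!).

Final answer: 226800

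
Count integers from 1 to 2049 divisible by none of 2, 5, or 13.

|div by 2|=1024, |div by 5|=409, |div by 13|=157.
|div by 2&5|=204, |div by 2&13|=78, |div by 5&13|=31, |div by all|=15.
By inclusion-exclusion, divisible by at least one: 1024+409+157-204-78-31+15 = 1292.
Not divisible by any: 2049 - 1292.

Final answer: 757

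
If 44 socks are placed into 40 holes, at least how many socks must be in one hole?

By the pigeonhole principle: ceiling(44/40).

Final answer: 2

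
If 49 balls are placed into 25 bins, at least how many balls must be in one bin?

By the pigeonhole principle: ceiling(49/25).

Final answer: 2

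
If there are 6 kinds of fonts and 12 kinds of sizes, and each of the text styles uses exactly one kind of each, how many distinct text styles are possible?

By the multiplication principle: 6 x 12.

Final answer: 72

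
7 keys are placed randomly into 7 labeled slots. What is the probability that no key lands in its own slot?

Use the recurrence D(n) = (n-1)(D(n-1) + D(n-2)) with D(0)=1, D(1)=0.
Building up: D(2)=1, D(3)=2, D(4)=9, D(5)=44, D(6)=265, D(7)=1854.
Total arrangements: 7! = 5040.
Probability = D(7)/7! = 103/280.

Final answer: D(7)/7! = 1854/5040 = 0.367857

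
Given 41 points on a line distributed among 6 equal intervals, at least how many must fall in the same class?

By pigeonhole with 41 objects and 6 categories: ceiling(41/6).

Final answer: 7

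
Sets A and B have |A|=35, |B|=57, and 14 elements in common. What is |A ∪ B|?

|A union B| = |A| + |B| - |A intersect B| = 35 + 57 - 14.

Final answer: 78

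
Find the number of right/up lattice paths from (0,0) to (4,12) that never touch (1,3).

Total paths to (4,12): C(16,12) = 1820.
Paths through (1,3): C(4,3) x C(12,9) = 880.
Avoiding (1,3): 1820 - 880.

Final answer: 940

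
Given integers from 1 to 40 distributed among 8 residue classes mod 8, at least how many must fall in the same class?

By pigeonhole with 40 objects and 8 categories: ceiling(40/8).

Final answer: 5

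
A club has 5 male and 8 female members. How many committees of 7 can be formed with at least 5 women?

Sum over valid woman counts:
C(8,5)C(5,2) = 560
C(8,6)C(5,1) = 140
C(8,7)C(5,0) = 8
Total: 560 + 140 + 8.

Final answer: 708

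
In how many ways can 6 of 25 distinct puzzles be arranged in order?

P(25,6) = 25!/(25-6)! = 25!/19!.

Final answer: P(25,6) = 127512000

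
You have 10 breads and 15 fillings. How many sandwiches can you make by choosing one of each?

By the multiplication principle: 10 x 15.

Final answer: 150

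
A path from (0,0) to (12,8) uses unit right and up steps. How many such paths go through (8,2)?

Paths (0,0)->(8,2): C(10,2) = 45.
Paths (8,2)->(12,8): C(10,6) = 210.
By multiplication principle: 45 x 210.

Final answer: 9450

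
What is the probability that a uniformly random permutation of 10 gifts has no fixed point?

Use the recurrence D(n) = (n-1)(D(n-1) + D(n-2)) with D(0)=1, D(1)=0.
Building up: D(2)=1, D(3)=2, D(4)=9, D(5)=44, D(6)=265, D(7)=1854, D(8)=14833, D(9)=133496, D(10)=1334961.
Total arrangements: 10! = 3628800.
Probability = D(10)/10! = 16481/44800.

Final answer: D(10)/10! = 1334961/3628800 = 0.367879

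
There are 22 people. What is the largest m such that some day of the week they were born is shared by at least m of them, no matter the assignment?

There are 7 possible values for day of the week they were born. With 22 people and 7 categories, by pigeonhole: ceiling(22/7).

Final answer: 4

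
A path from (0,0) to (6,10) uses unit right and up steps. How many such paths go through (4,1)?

Paths (0,0)->(4,1): C(5,1) = 5.
Paths (4,1)->(6,10): C(11,9) = 55.
By multiplication principle: 5 x 55.

Final answer: 275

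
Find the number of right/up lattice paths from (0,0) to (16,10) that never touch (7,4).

Total paths to (16,10): C(26,10) = 5311735.
Paths through (7,4): C(11,4) x C(15,6) = 1651650.
Avoiding (7,4): 5311735 - 1651650.

Final answer: 3660085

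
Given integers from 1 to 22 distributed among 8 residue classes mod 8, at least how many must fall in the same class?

By pigeonhole with 22 objects and 8 categories: ceiling(22/8).

Final answer: 3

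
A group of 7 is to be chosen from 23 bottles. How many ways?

C(23,7) = 23!/(7! x (23-7)!).

Final answer: C(23,7) = 245157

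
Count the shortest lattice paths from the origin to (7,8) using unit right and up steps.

Each path has 7 right steps and 8 up steps in some order (15 steps total).
Choose which 8 of the 15 steps are up: C(15,8).

Final answer: C(15,8) = 6435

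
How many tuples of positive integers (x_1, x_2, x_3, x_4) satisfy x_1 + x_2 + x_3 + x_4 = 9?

Substitute x'_i = x_i - 1 (so x'_i >= 0). Then sum x'_i = 9 - 4 = 5.
Stars and bars: C(5+4-1, 4-1) = C(8,3).

Final answer: C(8,3) = 56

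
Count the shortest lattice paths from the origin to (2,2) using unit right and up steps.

Each path has 2 right steps and 2 up steps in some order (4 steps total).
Choose which 2 of the 4 steps are up: C(4,2).

Final answer: C(4,2) = 6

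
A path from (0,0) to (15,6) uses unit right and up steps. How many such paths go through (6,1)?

Paths (0,0)->(6,1): C(7,1) = 7.
Paths (6,1)->(15,6): C(14,5) = 2002.
By multiplication principle: 7 x 2002.

Final answer: 14014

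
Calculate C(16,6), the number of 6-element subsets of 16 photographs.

C(16,6) = 16!/(6! x (16-6)!).

Final answer: C(16,6) = 8008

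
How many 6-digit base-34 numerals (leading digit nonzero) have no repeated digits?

First digit: 33 (nonzero). Second: 33 (not first). Third: 32, etc.
Total: 33 x 33 x 32 x 31 x 30 x 29.

Final answer: 939850560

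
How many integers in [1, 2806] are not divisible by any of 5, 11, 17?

|div by 5|=561, |div by 11|=255, |div by 17|=165.
|div by 5&11|=51, |div by 5&17|=33, |div by 11&17|=15, |div by all|=3.
By inclusion-exclusion, divisible by at least one: 561+255+165-51-33-15+3 = 885.
Not divisible by any: 2806 - 885.

Final answer: 1921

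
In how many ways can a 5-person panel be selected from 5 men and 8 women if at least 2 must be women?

Sum over valid woman counts:
C(8,2)C(5,3) = 280
C(8,3)C(5,2) = 560
C(8,4)C(5,1) = 350
C(8,5)C(5,0) = 56
Total: 280 + 560 + 350 + 56.

Final answer: 1246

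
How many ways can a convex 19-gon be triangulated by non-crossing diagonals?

The structures are counted by the Catalan number C_n. Here n = 19 - 2 = 17.
C_n = (2n)!/(n!(n+1)!), so C_{17} = 34!/(17! x 18!) = C(34,17)/18 = 2333606220/18.

Final answer: C_{17} = 129644790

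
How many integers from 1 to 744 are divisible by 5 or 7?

Multiples of 5: 148. Multiples of 7: 106. Of both (lcm=35): 21.
By inclusion-exclusion: 148 + 106 - 21.

Final answer: 233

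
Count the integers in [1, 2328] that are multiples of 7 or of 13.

Multiples of 7: 332. Multiples of 13: 179. Of both (lcm=91): 25.
By inclusion-exclusion: 332 + 179 - 25.

Final answer: 486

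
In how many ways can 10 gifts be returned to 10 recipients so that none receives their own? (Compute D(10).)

Use the recurrence D(n) = (n-1)(D(n-1) + D(n-2)) with D(0)=1, D(1)=0.
D(2) = 1 x (0 + 1) = 1
D(3) = 2 x (1 + 0) = 2
D(4) = 3 x (2 + 1) = 9
D(5) = 4 x (9 + 2) = 44
D(6) = 5 x (44 + 9) = 265
D(7) = 6 x (265 + 44) = 1854
D(8) = 7 x (1854 + 265) = 14833
D(9) = 8 x (14833 + 1854) = 133496
D(10) = 9 x (D(9) + D(8)) = 9 x (133496 + 14833)

Final answer: D(10) = 1334961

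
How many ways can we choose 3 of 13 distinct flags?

C(13,3) = 13!/(3! x (13-3)!).

Final answer: C(13,3) = 286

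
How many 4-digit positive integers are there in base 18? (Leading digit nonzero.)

These are the integers in [18^3, 18^4), so the count is 18^4 - 18^3 = 17 x 18^3.

Final answer: 99144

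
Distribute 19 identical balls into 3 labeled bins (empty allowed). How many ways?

Stars and bars: C(n+k-1, k-1) = C(21,2).

Final answer: C(21,2) = 210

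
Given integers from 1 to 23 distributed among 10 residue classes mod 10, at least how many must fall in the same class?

By pigeonhole with 23 objects and 10 categories: ceiling(23/10).

Final answer: 3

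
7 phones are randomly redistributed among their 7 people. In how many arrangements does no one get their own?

D(n) = (n-1)(D(n-1) + D(n-2)), D(0)=1, D(1)=0.
D(2) = 1 x (0 + 1) = 1
D(3) = 2 x (1 + 0) = 2
D(4) = 3 x (2 + 1) = 9
D(5) = 4 x (9 + 2) = 44
D(6) = 5 x (44 + 9) = 265
D(7) = 6 x (D(6) + D(5)) = 6 x (265 + 44)

Final answer: D(7) = 1854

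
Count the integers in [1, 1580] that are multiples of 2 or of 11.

Multiples of 2: 790. Multiples of 11: 143. Of both (lcm=22): 71.
By inclusion-exclusion: 790 + 143 - 71.

Final answer: 862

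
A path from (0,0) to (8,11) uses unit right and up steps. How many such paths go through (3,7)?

Paths (0,0)->(3,7): C(10,7) = 120.
Paths (3,7)->(8,11): C(9,4) = 126.
By multiplication principle: 120 x 126.

Final answer: 15120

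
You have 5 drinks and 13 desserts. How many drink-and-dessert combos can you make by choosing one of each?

By the multiplication principle: 5 x 13.

Final answer: 65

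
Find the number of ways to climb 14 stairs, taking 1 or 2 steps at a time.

Let f(n) count the ways. The last step is size 1 or 2, so f(n) = f(n-1) + f(n-2) with f(1)=1, f(2)=2.
Computing successive values: f(1)=1, f(2)=2, f(3)=3, f(4)=5, f(5)=8, f(6)=13, f(7)=21, f(8)=34, f(9)=55, f(10)=89, f(11)=144, f(12)=233, f(13)=377, f(14)=610.

Final answer: 610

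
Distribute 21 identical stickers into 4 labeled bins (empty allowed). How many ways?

Stars and bars: C(n+k-1, k-1) = C(24,3).

Final answer: C(24,3) = 2024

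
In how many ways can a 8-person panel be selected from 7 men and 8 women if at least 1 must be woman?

Sum over valid woman counts:
C(8,1)C(7,7) = 8
C(8,2)C(7,6) = 196
C(8,3)C(7,5) = 1176
C(8,4)C(7,4) = 2450
C(8,5)C(7,3) = 1960
C(8,6)C(7,2) = 588
C(8,7)C(7,1) = 56
C(8,8)C(7,0) = 1
Total: 8 + 196 + 1176 + 2450 + 1960 + 588 + 56 + 1.

Final answer: 6435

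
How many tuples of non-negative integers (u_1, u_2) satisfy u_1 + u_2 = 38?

Stars and bars with 38 stars and 1 bars:
C(38+2-1, 2-1) = C(39,1).

Final answer: C(39,1) = 39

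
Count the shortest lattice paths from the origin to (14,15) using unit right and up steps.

Each path has 14 right steps and 15 up steps in some order (29 steps total).
Choose which 15 of the 29 steps are up: C(29,15).

Final answer: C(29,15) = 77558760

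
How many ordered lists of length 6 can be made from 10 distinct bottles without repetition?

P(10,6) = 10!/(10-6)! = 10!/4!.

Final answer: P(10,6) = 151200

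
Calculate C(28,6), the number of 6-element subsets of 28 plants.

C(28,6) = 28!/(6! x 22!).

Final answer: \binom{28}{6} = 376740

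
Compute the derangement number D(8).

D(n) = (n-1)(D(n-1) + D(n-2)), D(0)=1, D(1)=0.
Building up: D(2)=1, D(3)=2, D(4)=9, D(5)=44, D(6)=265, D(7)=1854.
D(8) = 7 x (D(7) + D(6)) = 7 x (1854 + 265).

Final answer: D(8) = 14833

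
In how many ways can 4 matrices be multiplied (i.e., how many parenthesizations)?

This is counted by the nth Catalan number C_n. Here n = 4 - 1 = 3.
C_n = C(2n,n) - C(2n,n+1), so C_{3} = C(6,3) - C(6,4) = 20 - 15.

Final answer: C_{3} = 5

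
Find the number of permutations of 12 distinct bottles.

The number of ways to arrange 12 distinct objects is 12!.

Final answer: 12! = 479001600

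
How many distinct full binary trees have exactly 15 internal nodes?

The structures are counted by the Catalan number C_n. Here n = 15.
C_n = C(2n,n)/(n+1), so C_{15} = C(30,15)/16 = 155117520/16.

Final answer: C_{15} = 9694845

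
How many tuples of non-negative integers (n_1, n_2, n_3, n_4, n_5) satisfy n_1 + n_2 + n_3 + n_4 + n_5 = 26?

Stars and bars with 26 stars and 4 bars:
C(26+5-1, 5-1) = C(30,4).

Final answer: C(30,4) = 27405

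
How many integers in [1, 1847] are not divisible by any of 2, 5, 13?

|div by 2|=923, |div by 5|=369, |div by 13|=142.
|div by 2&5|=184, |div by 2&13|=71, |div by 5&13|=28, |div by all|=14.
By inclusion-exclusion, divisible by at least one: 923+369+142-184-71-28+14 = 1165.
Not divisible by any: 1847 - 1165.

Final answer: 682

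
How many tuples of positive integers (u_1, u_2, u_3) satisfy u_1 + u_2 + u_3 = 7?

Substitute u'_i = u_i - 1 (so u'_i >= 0). Then sum u'_i = 7 - 3 = 4.
Stars and bars: C(4+3-1, 3-1) = C(6,2).

Final answer: C(6,2) = 15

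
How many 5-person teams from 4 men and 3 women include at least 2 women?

Sum over valid woman counts:
C(3,2)C(4,3) = 12
C(3,3)C(4,2) = 6
Total: 12 + 6.

Final answer: 18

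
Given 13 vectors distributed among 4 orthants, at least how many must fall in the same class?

By pigeonhole with 13 objects and 4 categories: ceiling(13/4).

Final answer: 4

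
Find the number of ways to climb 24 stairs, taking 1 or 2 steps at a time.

Condition on the final move: it is a 1-step (f(n-1) ways to get there) or a 2-step (f(n-2) ways), so f(n) = f(n-1) + f(n-2), with f(1)=1, f(2)=2.
Iterating the recurrence: f(1)=1, f(2)=2, f(3)=3, f(4)=5, f(5)=8, f(6)=13, f(7)=21, f(8)=34, f(9)=55, f(10)=89, f(11)=144, f(12)=233, f(13)=377, f(14)=610, f(15)=987, f(16)=1597, f(17)=2584, f(18)=4181, f(19)=6765, f(20)=10946, f(21)=17711, f(22)=28657, f(23)=46368, f(24)=75025.

Final answer: 75025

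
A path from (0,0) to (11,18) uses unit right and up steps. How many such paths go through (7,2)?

Paths (0,0)->(7,2): C(9,2) = 36.
Paths (7,2)->(11,18): C(20,16) = 4845.
By multiplication principle: 36 x 4845.

Final answer: 174420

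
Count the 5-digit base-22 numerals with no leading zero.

These are the integers in [22^4, 22^5), so the count is 22^5 - 22^4 = 21 x 22^4.

Final answer: 4919376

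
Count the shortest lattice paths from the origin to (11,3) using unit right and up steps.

Each path has 11 right steps and 3 up steps in some order (14 steps total).
Choose which 3 of the 14 steps are up: C(14,3).

Final answer: C(14,3) = 364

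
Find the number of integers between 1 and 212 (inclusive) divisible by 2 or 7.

Multiples of 2: 106. Multiples of 7: 30. Of both (lcm=14): 15.
By inclusion-exclusion: 106 + 30 - 15.

Final answer: 121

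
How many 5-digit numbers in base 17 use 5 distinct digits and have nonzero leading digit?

First digit: 16 (nonzero). Second: 16 (not first). Third: 15, etc.
Total: 16 x 16 x 15 x 14 x 13.

Final answer: 698880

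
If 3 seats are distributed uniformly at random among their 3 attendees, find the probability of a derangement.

Use the recurrence D(n) = (n-1)(D(n-1) + D(n-2)) with D(0)=1, D(1)=0.
Building up: D(2)=1, D(3)=2.
Total arrangements: 3! = 6.
Probability = D(3)/3! = 1/3.

Final answer: D(3)/3! = 2/6 = 0.333333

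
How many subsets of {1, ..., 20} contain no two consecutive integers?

Let a(n) count such subsets of {1, ..., n}. Either n is excluded (a(n-1) ways) or n is included, forcing n-1 out (a(n-2) ways), so a(n) = a(n-1) + a(n-2) with a(1)=2, a(2)=3.
Building up term by term: a(1)=2, a(2)=3, a(3)=5, a(4)=8, a(5)=13, a(6)=21, a(7)=34, a(8)=55, a(9)=89, a(10)=144, a(11)=233, a(12)=377, a(13)=610, a(14)=987, a(15)=1597, a(16)=2584, a(17)=4181, a(18)=6765, a(19)=10946, a(20)=17711.

Final answer: 17711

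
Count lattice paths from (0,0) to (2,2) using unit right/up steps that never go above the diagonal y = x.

Total monotonic paths to (2,2): C(4,2) = 6.
Paths that cross above y=x (reflection bijection): C(4,3) = 4.
Valid Dyck paths: 6 - 4.
(This is the Catalan number C_{2}.)

Final answer: C_{2} = 2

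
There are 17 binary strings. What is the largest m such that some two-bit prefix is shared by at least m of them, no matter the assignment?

There are 4 possible values for two-bit prefix. With 17 binary strings and 4 categories, by pigeonhole: ceiling(17/4).

Final answer: 5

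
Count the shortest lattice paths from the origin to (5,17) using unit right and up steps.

Each path has 5 right steps and 17 up steps in some order (22 steps total).
Choose which 17 of the 22 steps are up: C(22,17).

Final answer: C(22,17) = 26334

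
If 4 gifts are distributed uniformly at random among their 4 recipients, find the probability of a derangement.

Derangements satisfy D(n) = (n-1)(D(n-1) + D(n-2)), starting from D(0)=1, D(1)=0.
Building up: D(2)=1, D(3)=2, D(4)=9.
Total arrangements: 4! = 24.
Probability = D(4)/4! = 3/8.

Final answer: D(4)/4! = 9/24 = 0.375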